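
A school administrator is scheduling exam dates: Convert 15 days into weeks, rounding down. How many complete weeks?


Total days: 15
Days per week: 7
Division: 15 / 7 = 2 remainder 1
Complete weeks: 2
Remaining days: 1

2


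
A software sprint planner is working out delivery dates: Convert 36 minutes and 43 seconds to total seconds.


Minutes: 36
Extra seconds: 43
Seconds per minute: 60
Minutes to seconds: 36 x 60 = 2160
Total: 2160 + 43 = 2203

2203


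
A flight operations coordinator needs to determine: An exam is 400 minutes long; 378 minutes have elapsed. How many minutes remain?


Total budget: 400 minutes
Time used: 378 minutes
Remaining: 400 - 378 = 22 minutes
Percent used: 94.5%
Percent remaining: 5.5%

22


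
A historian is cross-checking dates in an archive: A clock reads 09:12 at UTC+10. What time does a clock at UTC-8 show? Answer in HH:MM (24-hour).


Local time: 09:12 at UTC+10 (offset 10h)
Target zone: UTC-8 (offset -8h)
Difference: -8 - (10) = -18 hours
Calculation: 9 + (-18) = -9
Wraparound: (-9) mod 24 = 15
Result: 15:12

15:12


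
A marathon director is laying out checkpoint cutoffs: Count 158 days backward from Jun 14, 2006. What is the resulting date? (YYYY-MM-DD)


Start: 2006-06-14
Subtracting 158 days
Days already passed in June: 14
After going back through June: 144 more days to subtract
May 2006: 31 days, 113 remaining
April 2006: 30 days, 83 remaining
March 2006: 31 days, 52 remaining
February 2006: 28 days, 24 remaining
Result: 2006-01-07

2006-01-07


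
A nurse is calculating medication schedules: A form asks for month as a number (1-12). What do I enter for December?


Calendar month order:
11. November
12. December <--
December is month number 12

12


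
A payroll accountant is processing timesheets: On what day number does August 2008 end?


Month: August
Year: 2008
August is a 31-day month
Total: 31 days

31


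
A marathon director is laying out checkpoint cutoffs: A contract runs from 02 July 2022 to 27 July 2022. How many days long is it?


Start date: 2022-07-02
End date: 2022-07-27
Jul 2022: +25 days
Total: 25 days

25


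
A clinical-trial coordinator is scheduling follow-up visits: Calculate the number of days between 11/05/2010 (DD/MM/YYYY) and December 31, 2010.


Start: May 11, 2010
End: December 31, 2010
Days left in May: 20
June: 30
July: 31
August: 31
September: 30
... plus remaining months
Sum of remaining months: 214
Total: 20 + 214 = 234

234


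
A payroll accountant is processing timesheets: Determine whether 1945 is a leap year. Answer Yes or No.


Year: 1945
Divisible by 4? 1945 / 4 = 486.25 -> No
Not divisible by 4, so NOT a leap year

No


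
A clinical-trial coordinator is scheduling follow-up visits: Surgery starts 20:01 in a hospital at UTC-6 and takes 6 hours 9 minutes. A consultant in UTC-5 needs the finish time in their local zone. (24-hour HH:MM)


Start: 20:01 in UTC-6
Step 1 - add duration:
  minutes: 1 + 9 = 10
  hours: 20 + 6 + 0 = 26
  end in UTC-6: 02:10
Step 2 - convert UTC-6 -> UTC-5:
  offset difference: -5 - (-6) = 1 hours
  2 + (1) = 3 -> mod 24 = 3
Result: 03:10 in UTC-5

03:10


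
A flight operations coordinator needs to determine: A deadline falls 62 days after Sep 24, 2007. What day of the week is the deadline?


Start: 2007-09-24 (Monday)
Step 1 - find target date: add 62 days
  2007-09-24 + 62 days = 2007-11-25
Step 2 - day of week:
  62 mod 7 = 6
  Monday + 6 days -> Sunday
Result: Sunday (2007-11-25)

Sunday


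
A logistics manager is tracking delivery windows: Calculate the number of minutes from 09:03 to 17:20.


Start time: 09:03 = 543 minutes from midnight
End time: 17:20 = 1040 minutes from midnight
Difference: 1040 - 543 = 497 minutes
That is 8 hours and 17 minutes

497


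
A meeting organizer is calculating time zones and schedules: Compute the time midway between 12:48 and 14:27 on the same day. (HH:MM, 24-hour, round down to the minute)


Start time: 12:48 = 768 minutes from midnight
End time: 14:27 = 867 minutes from midnight
Sum: 768 + 867 = 1635
Midpoint: 1635 / 2 = 817 minutes
Convert: 817 / 60 = 13 hours, 37 minutes
Result: 13:37

13:37


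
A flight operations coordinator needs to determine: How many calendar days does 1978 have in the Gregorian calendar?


Year: 1978
Check leap year rules:
Divisible by 4? No
1978 is not a leap year
Days: 365

365


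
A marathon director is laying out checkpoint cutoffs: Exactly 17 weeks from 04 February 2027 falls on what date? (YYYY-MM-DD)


Start: 2027-02-04
Weeks to add: 17
Convert to days: 17 x 7 = 119 days
Add 119 days to 2027-02-04
Result: 2027-06-03

2027-06-03


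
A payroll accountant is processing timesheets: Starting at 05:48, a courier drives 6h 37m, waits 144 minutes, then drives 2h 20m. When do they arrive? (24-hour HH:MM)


Depart: 05:48
Leg 1: +397 min -> 12:25
Layover: +144 min -> 14:49
Leg 2: +140 min -> 17:09
Total travel: 681 minutes = 11h 21m
Arrival: 17:09

17:09


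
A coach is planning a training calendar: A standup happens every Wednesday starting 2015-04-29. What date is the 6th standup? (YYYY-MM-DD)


First occurrence: 2015-04-29 (occurrence 1)
Each occurrence is 7 days after the previous.
Occurrence 6 is 5 weeks after the first.
5 weeks = 35 days
2015-04-29 + 35 days = 2015-06-03

2015-06-03


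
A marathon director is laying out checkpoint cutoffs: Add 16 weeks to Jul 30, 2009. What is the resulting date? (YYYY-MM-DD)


Start: 2009-07-30
Weeks to add: 16
Convert to days: 16 x 7 = 112 days
Add 112 days to 2009-07-30
Result: 2009-11-19

2009-11-19


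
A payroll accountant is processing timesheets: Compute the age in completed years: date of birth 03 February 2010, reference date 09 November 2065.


Birth: 2010-02-03
Reference: 2065-11-09
Year difference: 2065 - 2010 = 55
Has birthday (02-03) occurred by 11-09? Yes
Age in full years: 55

55


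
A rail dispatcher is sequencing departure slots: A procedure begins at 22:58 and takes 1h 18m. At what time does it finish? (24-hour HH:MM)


Start time: 22:58
Adding: 1 hours 18 minutes
Minutes: 58 + 18 = 76
Minute overflow: 76 >= 60, so carry 1 hour, minutes = 16
Hours: 22 + 1 + 1 = 24
Hour wraparound: 24 mod 24 = 0
Result: 00:16

00:16


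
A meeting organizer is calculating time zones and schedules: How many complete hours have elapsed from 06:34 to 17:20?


Start: 06:34
End: 17:20
Hour difference: 17 - 6 = 11 hours
Minute difference: 20 - 34 = -14 minutes
Total minutes: 646
Complete hours: 646 / 60 = 10 (remainder 46)

10


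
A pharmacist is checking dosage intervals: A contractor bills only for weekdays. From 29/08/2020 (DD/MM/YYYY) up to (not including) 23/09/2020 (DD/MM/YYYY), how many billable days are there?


Start: 2020-08-29 (Saturday)
End (exclusive): 2020-09-23 (Wednesday)
Total calendar days: 25
Full weeks: 25 // 7 = 3 -> 15 weekdays
Remaining 4 days starting on Saturday:
  Sat(-), Sun(-), Mon(w), Tue(w) -> 2 weekdays
Total business days: 15 + 2 = 17

17


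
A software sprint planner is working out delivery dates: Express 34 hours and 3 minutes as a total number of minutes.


Hours: 34
Extra minutes: 3
Minutes per hour: 60
Hours to minutes: 34 x 60 = 2040
Total: 2040 + 3 = 2043

2043


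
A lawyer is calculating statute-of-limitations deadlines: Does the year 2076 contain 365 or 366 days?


Year: 2076
Check leap year rules:
Divisible by 4? Yes
Divisible by 100? No
2076 is a leap year
Days: 366

366


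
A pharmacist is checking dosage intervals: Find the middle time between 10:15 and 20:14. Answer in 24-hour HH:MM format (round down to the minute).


Start time: 10:15 = 615 minutes from midnight
End time: 20:14 = 1214 minutes from midnight
Sum: 615 + 1214 = 1829
Midpoint: 1829 / 2 = 914 minutes
Convert: 914 / 60 = 15 hours, 14 minutes
Result: 15:14

15:14


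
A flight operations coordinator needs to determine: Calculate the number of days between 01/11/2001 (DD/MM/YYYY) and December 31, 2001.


Start: November 01, 2001
End: December 31, 2001
Days left in November: 29
December: 31
Sum of remaining months: 31
Total: 29 + 31 = 60

60


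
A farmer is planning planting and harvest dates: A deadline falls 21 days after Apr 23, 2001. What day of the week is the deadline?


Start: 2001-04-23 (Monday)
Step 1 - find target date: add 21 days
  2001-04-23 + 21 days = 2001-05-14
Step 2 - day of week:
  21 mod 7 = 0
  Monday + 0 days -> Monday
Result: Monday (2001-05-14)

Monday


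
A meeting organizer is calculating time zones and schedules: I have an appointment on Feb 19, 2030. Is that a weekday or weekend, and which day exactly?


Date: 2030-02-19
January 1, 2030 is a Tuesday
Day of year: 50
Offset from Jan 1: 49 days
49 mod 7 = 0
Result: Tuesday

Tuesday


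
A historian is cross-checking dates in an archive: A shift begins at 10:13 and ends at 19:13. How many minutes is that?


Start time: 10:13 = 613 minutes from midnight
End time: 19:13 = 1153 minutes from midnight
Difference: 1153 - 613 = 540 minutes
That is 9 hours and 0 minutes

540


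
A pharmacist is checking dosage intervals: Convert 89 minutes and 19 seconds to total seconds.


Minutes: 89
Extra seconds: 19
Seconds per minute: 60
Minutes to seconds: 89 x 60 = 5340
Total: 5340 + 19 = 5359

5359


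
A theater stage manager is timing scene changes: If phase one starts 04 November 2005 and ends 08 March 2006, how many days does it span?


Start date: 2005-11-04
End date: 2006-03-08
Nov 2005: +27 days
Dec 2005: +31 days
Jan 2006: +31 days
Feb 2006: +28 days
Mar 2006: +7 days
Total: 124 days

124


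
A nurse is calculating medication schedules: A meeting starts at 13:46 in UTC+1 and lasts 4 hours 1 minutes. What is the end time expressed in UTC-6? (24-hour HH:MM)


Start: 13:46 in UTC+1
Step 1 - add duration:
  minutes: 46 + 1 = 47
  hours: 13 + 4 + 0 = 17
  end in UTC+1: 17:47
Step 2 - convert UTC+1 -> UTC-6:
  offset difference: -6 - (1) = -7 hours
  17 + (-7) = 10 -> mod 24 = 10
Result: 10:47 in UTC-6

10:47


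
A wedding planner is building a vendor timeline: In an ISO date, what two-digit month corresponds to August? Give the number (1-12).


Calendar month order:
7. July
8. August <--
9. September
August is month number 8

8


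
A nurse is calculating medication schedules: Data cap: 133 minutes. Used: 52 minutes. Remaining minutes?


Total budget: 133 minutes
Time used: 52 minutes
Remaining: 133 - 52 = 81 minutes
Percent used: 39.1%
Percent remaining: 60.9%

81


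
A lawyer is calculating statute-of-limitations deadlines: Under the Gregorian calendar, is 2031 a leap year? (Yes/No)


Year: 2031
Divisible by 4? 2031 / 4 = 507.75 -> No
Not divisible by 4, so NOT a leap year

No


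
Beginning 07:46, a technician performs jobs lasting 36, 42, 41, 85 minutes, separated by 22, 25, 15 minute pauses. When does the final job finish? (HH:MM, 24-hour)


Start: 07:46 = 466 min from midnight
  after task 1 (36 min): 08:22
  after break (22 min): 08:44
  after task 2 (42 min): 09:26
  after break (25 min): 09:51
  after task 3 (41 min): 10:32
  after break (15 min): 10:47
  after task 4 (85 min): 12:12
Total elapsed: 266 minutes
End time: 12:12

12:12


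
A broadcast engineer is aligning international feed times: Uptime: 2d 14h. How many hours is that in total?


Days: 2
Extra hours: 14
Hours per day: 24
Days to hours: 2 x 24 = 48
Total: 48 + 14 = 62

62


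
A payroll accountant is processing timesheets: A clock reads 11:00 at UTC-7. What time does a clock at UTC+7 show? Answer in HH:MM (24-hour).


Local time: 11:00 at UTC-7 (offset -7h)
Target zone: UTC+7 (offset 7h)
Difference: 7 - (-7) = 14 hours
Calculation: 11 + (14) = 25
Wraparound: (25) mod 24 = 1
Result: 01:00

01:00


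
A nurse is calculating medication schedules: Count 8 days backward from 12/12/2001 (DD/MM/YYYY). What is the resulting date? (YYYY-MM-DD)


Start: 2001-12-12
Subtracting 8 days
Days already passed in December: 12
Result: 2001-12-04

2001-12-04


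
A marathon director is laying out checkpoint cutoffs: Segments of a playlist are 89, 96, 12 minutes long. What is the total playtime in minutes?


Durations: 89, 96, 12
Running sum: 89
+ 96 = 185
+ 12 = 197
Total duration: 197 minutes
That is 3 hours and 17 minutes

197


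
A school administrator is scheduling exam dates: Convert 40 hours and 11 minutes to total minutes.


Hours: 40
Minutes: 11
Convert hours to minutes: 40 x 60 = 2400
Add remaining minutes: 2400 + 11 = 2411

2411


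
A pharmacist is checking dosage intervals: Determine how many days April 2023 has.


Month: April
Year: 2023
April is a 30-day month
Total: 30 days

30


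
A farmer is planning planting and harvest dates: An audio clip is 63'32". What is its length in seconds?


Minutes: 63
Seconds: 32
Convert minutes to seconds: 63 x 60 = 3780
Add remaining seconds: 3780 + 32 = 3812

3812


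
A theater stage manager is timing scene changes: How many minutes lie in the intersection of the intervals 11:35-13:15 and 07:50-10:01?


Interval A: [695, 795] minutes from midnight
Interval B: [470, 601] minutes from midnight
Overlap start = max(695, 470) = 695
Overlap end = min(795, 601) = 601
End <= start, so the intervals do not overlap: 0 minutes

0


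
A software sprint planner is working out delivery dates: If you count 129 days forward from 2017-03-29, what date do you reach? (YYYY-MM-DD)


Start: 2017-03-29
Adding 129 days
Days remaining in March: 2
After March: 127 days still to add
April 2017: 30 days, 97 remaining
May 2017: 31 days, 66 remaining
June 2017: 30 days, 36 remaining
July 2017: 31 days, 5 remaining
Result: 2017-08-05

2017-08-05


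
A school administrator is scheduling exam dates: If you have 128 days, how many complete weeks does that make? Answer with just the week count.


Total days: 128
Days per week: 7
Division: 128 / 7 = 18 remainder 2
Complete weeks: 18
Remaining days: 2

18


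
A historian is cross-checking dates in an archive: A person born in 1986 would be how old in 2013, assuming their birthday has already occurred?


Birth year: 1986
Current year: 2013
Age = current year - birth year
Age = 2013 - 1986 = 27

27


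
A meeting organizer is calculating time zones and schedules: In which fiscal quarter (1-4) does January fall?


Month: January (month 1)
Q1: January-March (months 1-3)
Q2: April-June (months 4-6)
Q3: July-September (months 7-9)
Q4: October-December (months 10-12)
Month 1 falls in Q1

1


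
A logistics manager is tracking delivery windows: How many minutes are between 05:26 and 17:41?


Start time: 05:26 = 326 minutes from midnight
End time: 17:41 = 1061 minutes from midnight
Difference: 1061 - 326 = 735 minutes
That is 12 hours and 15 minutes

735


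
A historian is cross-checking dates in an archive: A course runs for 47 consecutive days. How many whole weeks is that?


Total days: 47
Days per week: 7
Division: 47 / 7 = 6 remainder 5
Complete weeks: 6
Remaining days: 5

6


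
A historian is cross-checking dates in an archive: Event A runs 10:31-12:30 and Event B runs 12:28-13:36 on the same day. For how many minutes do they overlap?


Interval A: [631, 750] minutes from midnight
Interval B: [748, 816] minutes from midnight
Overlap start = max(631, 748) = 748
Overlap end = min(750, 816) = 750
Overlap = 750 - 748 = 2 minutes

2


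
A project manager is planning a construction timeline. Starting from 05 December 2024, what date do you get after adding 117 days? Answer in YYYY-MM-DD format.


Start: 2024-12-05
Adding 117 days
Days remaining in December: 26
After December: 91 days still to add
January 2025: 31 days, 60 remaining
February 2025: 28 days, 32 remaining
March 2025: 31 days, 1 remaining
April 2025 has 30 days, need 1
Result: 2025-04-01

2025-04-01


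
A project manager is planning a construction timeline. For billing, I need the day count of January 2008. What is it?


Month: January
Year: 2008
January is a 31-day month
Total: 31 days

31


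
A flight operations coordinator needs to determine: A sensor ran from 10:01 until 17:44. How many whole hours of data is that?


Start: 10:01
End: 17:44
Hour difference: 17 - 10 = 7 hours
Minute difference: 44 - 1 = 43 minutes
Total minutes: 463
Complete hours: 463 / 60 = 7 (remainder 43)

7


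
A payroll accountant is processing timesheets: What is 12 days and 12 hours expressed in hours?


Days: 12
Extra hours: 12
Hours per day: 24
Days to hours: 12 x 24 = 288
Total: 288 + 12 = 300

300


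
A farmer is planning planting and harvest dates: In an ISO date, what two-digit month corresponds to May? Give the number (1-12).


Calendar month order:
4. April
5. May <--
6. June
May is month number 5

5


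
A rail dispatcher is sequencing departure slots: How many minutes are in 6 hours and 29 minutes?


Hours: 6
Minutes: 29
Convert hours to minutes: 6 x 60 = 360
Add remaining minutes: 360 + 29 = 389

389


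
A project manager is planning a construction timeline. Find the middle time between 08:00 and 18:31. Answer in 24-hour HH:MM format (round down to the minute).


Start time: 08:00 = 480 minutes from midnight
End time: 18:31 = 1111 minutes from midnight
Sum: 480 + 1111 = 1591
Midpoint: 1591 / 2 = 795 minutes
Convert: 795 / 60 = 13 hours, 15 minutes
Result: 13:15

13:15


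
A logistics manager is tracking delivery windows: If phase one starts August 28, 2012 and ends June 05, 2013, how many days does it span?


Start date: 2012-08-28
End date: 2013-06-05
Aug 2012: +4 days
Sep 2012: +30 days
Oct 2012: +31 days
... (8 more months)
Total: 281 days

281


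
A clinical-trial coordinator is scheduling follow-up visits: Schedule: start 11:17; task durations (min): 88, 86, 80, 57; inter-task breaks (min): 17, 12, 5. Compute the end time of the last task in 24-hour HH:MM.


Start: 11:17 = 677 min from midnight
  after task 1 (88 min): 12:45
  after break (17 min): 13:02
  after task 2 (86 min): 14:28
  after break (12 min): 14:40
  after task 3 (80 min): 16:00
  after break (5 min): 16:05
  after task 4 (57 min): 17:02
Total elapsed: 345 minutes
End time: 17:02

17:02


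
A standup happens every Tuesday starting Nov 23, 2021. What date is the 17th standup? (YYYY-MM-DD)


First occurrence: 2021-11-23 (occurrence 1)
Each occurrence is 7 days after the previous.
Occurrence 17 is 16 weeks after the first.
16 weeks = 112 days
2021-11-23 + 112 days = 2022-03-15

2022-03-15


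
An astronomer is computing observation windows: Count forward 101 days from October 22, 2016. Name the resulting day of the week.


Start: 2016-10-22 (Saturday)
Step 1 - find target date: add 101 days
  2016-10-22 + 101 days = 2017-01-31
Step 2 - day of week:
  101 mod 7 = 3
  Saturday + 3 days -> Tuesday
Result: Tuesday (2017-01-31)

Tuesday


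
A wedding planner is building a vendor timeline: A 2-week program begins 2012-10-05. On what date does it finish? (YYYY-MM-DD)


Start: 2012-10-05
Weeks to add: 2
Convert to days: 2 x 7 = 14 days
Add 14 days to 2012-10-05
Result: 2012-10-19

2012-10-19


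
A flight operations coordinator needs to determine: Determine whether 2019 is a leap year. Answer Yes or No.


Year: 2019
Divisible by 4? 2019 / 4 = 504.75 -> No
Not divisible by 4, so NOT a leap year

No


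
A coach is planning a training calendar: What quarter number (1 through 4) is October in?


Month: October (month 10)
Q1: January-March (months 1-3)
Q2: April-June (months 4-6)
Q3: July-September (months 7-9)
Q4: October-December (months 10-12)
Month 10 falls in Q4

4


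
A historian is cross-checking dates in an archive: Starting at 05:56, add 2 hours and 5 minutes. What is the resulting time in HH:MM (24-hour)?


Start time: 05:56
Adding: 2 hours 5 minutes
Minutes: 56 + 5 = 61
Minute overflow: 61 >= 60, so carry 1 hour, minutes = 1
Hours: 5 + 2 + 1 = 8
Result: 08:01

08:01


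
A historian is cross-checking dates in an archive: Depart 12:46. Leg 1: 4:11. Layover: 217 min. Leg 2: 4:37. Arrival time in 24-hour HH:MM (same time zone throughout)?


Depart: 12:46
Leg 1: +251 min -> 16:57
Layover: +217 min -> 20:34
Leg 2: +277 min -> 01:11
Total travel: 745 minutes = 12h 25m
Arrival: 01:11

01:11


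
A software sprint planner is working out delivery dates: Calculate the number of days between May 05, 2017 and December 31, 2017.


Start: May 05, 2017
End: December 31, 2017
Days left in May: 26
June: 30
July: 31
August: 31
September: 30
... plus remaining months
Sum of remaining months: 214
Total: 26 + 214 = 240

240


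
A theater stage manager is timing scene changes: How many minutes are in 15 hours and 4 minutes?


Hours: 15
Extra minutes: 4
Minutes per hour: 60
Hours to minutes: 15 x 60 = 900
Total: 900 + 4 = 904

904


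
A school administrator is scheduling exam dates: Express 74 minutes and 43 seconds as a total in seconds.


Minutes: 74
Seconds: 43
Convert minutes to seconds: 74 x 60 = 4440
Add remaining seconds: 4440 + 43 = 4483

4483


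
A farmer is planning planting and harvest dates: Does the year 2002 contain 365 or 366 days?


Year: 2002
Check leap year rules:
Divisible by 4? No
2002 is not a leap year
Days: 365

365


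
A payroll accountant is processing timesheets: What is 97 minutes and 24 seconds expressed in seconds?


Minutes: 97
Extra seconds: 24
Seconds per minute: 60
Minutes to seconds: 97 x 60 = 5820
Total: 5820 + 24 = 5844

5844


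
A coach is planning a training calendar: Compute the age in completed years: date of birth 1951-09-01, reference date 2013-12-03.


Birth: 1951-09-01
Reference: 2013-12-03
Year difference: 2013 - 1951 = 62
Has birthday (09-01) occurred by 12-03? Yes
Age in full years: 62

62


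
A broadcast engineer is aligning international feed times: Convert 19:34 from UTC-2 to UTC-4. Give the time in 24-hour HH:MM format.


Local time: 19:34 at UTC-2 (offset -2h)
Target zone: UTC-4 (offset -4h)
Difference: -4 - (-2) = -2 hours
Calculation: 19 + (-2) = 17
Result: 17:34

17:34


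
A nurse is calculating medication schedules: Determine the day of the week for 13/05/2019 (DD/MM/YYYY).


Date: 2019-05-13
January 1, 2019 is a Tuesday
Day of year: 133
Offset from Jan 1: 132 days
132 mod 7 = 6
Result: Monday

Monday


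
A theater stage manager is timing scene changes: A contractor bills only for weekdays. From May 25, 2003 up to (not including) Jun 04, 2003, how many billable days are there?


Start: 2003-05-25 (Sunday)
End (exclusive): 2003-06-04 (Wednesday)
Total calendar days: 10
Full weeks: 10 // 7 = 1 -> 5 weekdays
Remaining 3 days starting on Sunday:
  Sun(-), Mon(w), Tue(w) -> 2 weekdays
Total business days: 5 + 2 = 7

7


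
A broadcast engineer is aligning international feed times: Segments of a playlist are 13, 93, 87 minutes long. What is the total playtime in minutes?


Durations: 13, 93, 87
Running sum: 13
+ 93 = 106
+ 87 = 193
Total duration: 193 minutes
That is 3 hours and 13 minutes

193


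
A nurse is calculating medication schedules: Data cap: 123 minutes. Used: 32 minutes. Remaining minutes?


Total budget: 123 minutes
Time used: 32 minutes
Remaining: 123 - 32 = 91 minutes
Percent used: 26.0%
Percent remaining: 74.0%

91


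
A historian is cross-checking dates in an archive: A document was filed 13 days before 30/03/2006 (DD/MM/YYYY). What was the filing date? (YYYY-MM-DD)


Start: 2006-03-30
Subtracting 13 days
Days already passed in March: 30
Result: 2006-03-17

2006-03-17


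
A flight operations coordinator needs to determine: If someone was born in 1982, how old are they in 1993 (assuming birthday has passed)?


Birth year: 1982
Current year: 1993
Age = current year - birth year
Age = 1993 - 1982 = 11

11


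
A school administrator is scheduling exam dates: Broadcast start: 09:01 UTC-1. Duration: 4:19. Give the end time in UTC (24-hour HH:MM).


Start: 09:01 in UTC-1
Step 1 - add duration:
  minutes: 1 + 19 = 20
  hours: 9 + 4 + 0 = 13
  end in UTC-1: 13:20
Step 2 - convert UTC-1 -> UTC:
  offset difference: 0 - (-1) = 1 hours
  13 + (1) = 14 -> mod 24 = 14
Result: 14:20 in UTC

14:20


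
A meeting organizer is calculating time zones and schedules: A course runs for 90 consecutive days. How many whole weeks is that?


Total days: 90
Days per week: 7
Division: 90 / 7 = 12 remainder 6
Complete weeks: 12
Remaining days: 6

12


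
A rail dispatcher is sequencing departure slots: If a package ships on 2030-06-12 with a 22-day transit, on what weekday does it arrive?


Start: 2030-06-12 (Wednesday)
Step 1 - find target date: add 22 days
  2030-06-12 + 22 days = 2030-07-04
Step 2 - day of week:
  22 mod 7 = 1
  Wednesday + 1 days -> Thursday
Result: Thursday (2030-07-04)

Thursday


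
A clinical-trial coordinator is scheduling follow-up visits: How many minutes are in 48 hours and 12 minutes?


Hours: 48
Minutes: 12
Convert hours to minutes: 48 x 60 = 2880
Add remaining minutes: 2880 + 12 = 2892

2892


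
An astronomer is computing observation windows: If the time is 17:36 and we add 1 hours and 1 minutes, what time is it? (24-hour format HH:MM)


Start time: 17:36
Adding: 1 hours 1 minutes
Minutes: 36 + 1 = 37
Hours: 17 + 1 + 0 = 18
Result: 18:37

18:37


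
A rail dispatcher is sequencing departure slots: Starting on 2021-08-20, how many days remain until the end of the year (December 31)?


Start: August 20, 2021
End: December 31, 2021
Days left in August: 11
September: 30
October: 31
November: 30
December: 31
Sum of remaining months: 122
Total: 11 + 122 = 133

133


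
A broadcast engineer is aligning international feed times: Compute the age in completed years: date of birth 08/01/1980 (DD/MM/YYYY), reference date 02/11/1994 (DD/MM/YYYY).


Birth: 1980-01-08
Reference: 1994-11-02
Year difference: 1994 - 1980 = 14
Has birthday (01-08) occurred by 11-02? Yes
Age in full years: 14

14


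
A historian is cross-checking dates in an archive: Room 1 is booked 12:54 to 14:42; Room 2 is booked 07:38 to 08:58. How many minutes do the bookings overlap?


Interval A: [774, 882] minutes from midnight
Interval B: [458, 538] minutes from midnight
Overlap start = max(774, 458) = 774
Overlap end = min(882, 538) = 538
End <= start, so the intervals do not overlap: 0 minutes

0


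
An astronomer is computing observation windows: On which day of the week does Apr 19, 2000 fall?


Date: 2000-04-19
January 1, 2000 is a Saturday
Day of year: 110
Offset from Jan 1: 109 days
109 mod 7 = 4
Result: Wednesday

Wednesday


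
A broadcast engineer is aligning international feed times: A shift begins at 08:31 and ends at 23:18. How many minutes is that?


Start time: 08:31 = 511 minutes from midnight
End time: 23:18 = 1398 minutes from midnight
Difference: 1398 - 511 = 887 minutes
That is 14 hours and 47 minutes

887


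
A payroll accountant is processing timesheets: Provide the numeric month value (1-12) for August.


Calendar month order:
7. July
8. August <--
9. September
August is month number 8

8


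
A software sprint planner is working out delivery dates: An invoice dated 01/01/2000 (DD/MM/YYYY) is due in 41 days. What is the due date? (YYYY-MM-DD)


Start: 2000-01-01
Adding 41 days
Days remaining in January: 30
After January: 11 days still to add
February 2000 has 29 days, need 11
Result: 2000-02-11

2000-02-11


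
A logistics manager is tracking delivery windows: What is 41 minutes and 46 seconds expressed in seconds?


Minutes: 41
Extra seconds: 46
Seconds per minute: 60
Minutes to seconds: 41 x 60 = 2460
Total: 2460 + 46 = 2506

2506


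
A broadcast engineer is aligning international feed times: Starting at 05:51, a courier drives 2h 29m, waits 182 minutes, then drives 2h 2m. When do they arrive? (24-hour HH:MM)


Depart: 05:51
Leg 1: +149 min -> 08:20
Layover: +182 min -> 11:22
Leg 2: +122 min -> 13:24
Total travel: 453 minutes = 7h 33m
Arrival: 13:24

13:24


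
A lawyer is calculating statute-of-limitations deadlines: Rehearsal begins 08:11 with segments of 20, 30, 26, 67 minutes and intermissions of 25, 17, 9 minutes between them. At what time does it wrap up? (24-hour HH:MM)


Start: 08:11 = 491 min from midnight
  after task 1 (20 min): 08:31
  after break (25 min): 08:56
  after task 2 (30 min): 09:26
  after break (17 min): 09:43
  after task 3 (26 min): 10:09
  after break (9 min): 10:18
  after task 4 (67 min): 11:25
Total elapsed: 194 minutes
End time: 11:25

11:25


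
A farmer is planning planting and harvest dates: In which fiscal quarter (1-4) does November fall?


Month: November (month 11)
Q1: January-March (months 1-3)
Q2: April-June (months 4-6)
Q3: July-September (months 7-9)
Q4: October-December (months 10-12)
Month 11 falls in Q4

4


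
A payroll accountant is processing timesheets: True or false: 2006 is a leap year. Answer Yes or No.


Year: 2006
Divisible by 4? 2006 / 4 = 501.5 -> No
Not divisible by 4, so NOT a leap year

No


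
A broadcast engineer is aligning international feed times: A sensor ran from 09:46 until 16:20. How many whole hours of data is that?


Start: 09:46
End: 16:20
Hour difference: 16 - 9 = 7 hours
Minute difference: 20 - 46 = -26 minutes
Total minutes: 394
Complete hours: 394 / 60 = 6 (remainder 34)

6


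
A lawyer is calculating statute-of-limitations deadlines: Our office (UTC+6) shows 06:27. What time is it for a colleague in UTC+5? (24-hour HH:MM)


Local time: 06:27 at UTC+6 (offset 6h)
Target zone: UTC+5 (offset 5h)
Difference: 5 - (6) = -1 hours
Calculation: 6 + (-1) = 5
Result: 05:27

05:27


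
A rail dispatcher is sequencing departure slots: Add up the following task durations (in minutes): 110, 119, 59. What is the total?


Durations: 110, 119, 59
Running sum: 110
+ 119 = 229
+ 59 = 288
Total duration: 288 minutes
That is 4 hours and 48 minutes

288


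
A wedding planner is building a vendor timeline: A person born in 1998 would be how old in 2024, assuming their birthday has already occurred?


Birth year: 1998
Current year: 2024
Age = current year - birth year
Age = 2024 - 1998 = 26

26


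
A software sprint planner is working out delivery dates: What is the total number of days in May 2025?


Month: May
Year: 2025
May is a 31-day month
Total: 31 days

31


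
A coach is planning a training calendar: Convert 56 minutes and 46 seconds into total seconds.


Minutes: 56
Seconds: 46
Convert minutes to seconds: 56 x 60 = 3360
Add remaining seconds: 3360 + 46 = 3406

3406


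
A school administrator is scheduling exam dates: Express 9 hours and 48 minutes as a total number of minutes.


Hours: 9
Extra minutes: 48
Minutes per hour: 60
Hours to minutes: 9 x 60 = 540
Total: 540 + 48 = 588

588


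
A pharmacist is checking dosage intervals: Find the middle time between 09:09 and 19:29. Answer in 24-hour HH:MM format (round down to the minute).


Start time: 09:09 = 549 minutes from midnight
End time: 19:29 = 1169 minutes from midnight
Sum: 549 + 1169 = 1718
Midpoint: 1718 / 2 = 859 minutes
Convert: 859 / 60 = 14 hours, 19 minutes
Result: 14:19

14:19


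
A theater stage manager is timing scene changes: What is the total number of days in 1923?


Year: 1923
Check leap year rules:
Divisible by 4? No
1923 is not a leap year
Days: 365

365


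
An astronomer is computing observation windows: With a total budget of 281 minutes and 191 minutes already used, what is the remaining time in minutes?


Total budget: 281 minutes
Time used: 191 minutes
Remaining: 281 - 191 = 90 minutes
Percent used: 68.0%
Percent remaining: 32.0%

90


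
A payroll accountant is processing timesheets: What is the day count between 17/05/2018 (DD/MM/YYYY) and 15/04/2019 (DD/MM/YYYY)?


Start date: 2018-05-17
End date: 2019-04-15
May 2018: +15 days
Jun 2018: +30 days
Jul 2018: +31 days
... (9 more months)
Total: 333 days

333


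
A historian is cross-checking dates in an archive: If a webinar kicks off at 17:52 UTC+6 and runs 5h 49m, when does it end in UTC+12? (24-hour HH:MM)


Start: 17:52 in UTC+6
Step 1 - add duration:
  minutes: 52 + 49 = 101 (carry 1h)
  hours: 17 + 5 + 1 = 23
  end in UTC+6: 23:41
Step 2 - convert UTC+6 -> UTC+12:
  offset difference: 12 - (6) = 6 hours
  23 + (6) = 29 -> mod 24 = 5
Result: 05:41 in UTC+12

05:41


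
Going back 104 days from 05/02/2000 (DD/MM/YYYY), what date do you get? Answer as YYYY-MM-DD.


Start: 2000-02-05
Subtracting 104 days
Days already passed in February: 5
After going back through February: 99 more days to subtract
January 2000: 31 days, 68 remaining
December 1999: 31 days, 37 remaining
November 1999: 30 days, 7 remaining
October 1999 has 31 days, need 7
Result: 1999-10-24

1999-10-24


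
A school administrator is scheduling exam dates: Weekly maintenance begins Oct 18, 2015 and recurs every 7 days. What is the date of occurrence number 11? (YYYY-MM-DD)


First occurrence: 2015-10-18 (occurrence 1)
Each occurrence is 7 days after the previous.
Occurrence 11 is 10 weeks after the first.
10 weeks = 70 days
2015-10-18 + 70 days = 2015-12-27

2015-12-27


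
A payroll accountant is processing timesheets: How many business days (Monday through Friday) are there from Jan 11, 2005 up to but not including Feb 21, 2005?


Start: 2005-01-11 (Tuesday)
End (exclusive): 2005-02-21 (Monday)
Total calendar days: 41
Full weeks: 41 // 7 = 5 -> 25 weekdays
Remaining 6 days starting on Tuesday:
  Tue(w), Wed(w), Thu(w), Fri(w), Sat(-), Sun(-) -> 4 weekdays
Total business days: 25 + 4 = 29

29


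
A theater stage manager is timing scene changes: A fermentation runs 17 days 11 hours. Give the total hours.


Days: 17
Extra hours: 11
Hours per day: 24
Days to hours: 17 x 24 = 408
Total: 408 + 11 = 419

419


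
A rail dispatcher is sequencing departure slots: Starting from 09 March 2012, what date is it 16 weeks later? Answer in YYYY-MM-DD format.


Start: 2012-03-09
Weeks to add: 16
Convert to days: 16 x 7 = 112 days
Add 112 days to 2012-03-09
Result: 2012-06-29

2012-06-29


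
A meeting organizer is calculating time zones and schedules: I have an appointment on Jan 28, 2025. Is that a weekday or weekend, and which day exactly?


Date: 2025-01-28
January 1, 2025 is a Wednesday
Day of year: 28
Offset from Jan 1: 27 days
27 mod 7 = 6
Result: Tuesday

Tuesday


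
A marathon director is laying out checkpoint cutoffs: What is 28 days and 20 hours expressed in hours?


Days: 28
Extra hours: 20
Hours per day: 24
Days to hours: 28 x 24 = 672
Total: 672 + 20 = 692

692


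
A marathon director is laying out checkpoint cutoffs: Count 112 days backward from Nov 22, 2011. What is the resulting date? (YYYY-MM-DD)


Start: 2011-11-22
Subtracting 112 days
Days already passed in November: 22
After going back through November: 90 more days to subtract
October 2011: 31 days, 59 remaining
September 2011: 30 days, 29 remaining
August 2011 has 31 days, need 29
Result: 2011-08-02

2011-08-02


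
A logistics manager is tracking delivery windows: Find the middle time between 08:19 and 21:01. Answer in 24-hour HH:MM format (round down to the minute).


Start time: 08:19 = 499 minutes from midnight
End time: 21:01 = 1261 minutes from midnight
Sum: 499 + 1261 = 1760
Midpoint: 1760 / 2 = 880 minutes
Convert: 880 / 60 = 14 hours, 40 minutes
Result: 14:40

14:40


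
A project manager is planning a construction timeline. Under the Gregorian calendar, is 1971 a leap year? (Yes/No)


Year: 1971
Divisible by 4? 1971 / 4 = 492.75 -> No
Not divisible by 4, so NOT a leap year

No


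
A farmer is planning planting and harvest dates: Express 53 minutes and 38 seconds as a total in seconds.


Minutes: 53
Seconds: 38
Convert minutes to seconds: 53 x 60 = 3180
Add remaining seconds: 3180 + 38 = 3218

3218


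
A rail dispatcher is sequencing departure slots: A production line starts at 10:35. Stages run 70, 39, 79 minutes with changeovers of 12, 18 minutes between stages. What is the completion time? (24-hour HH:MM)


Start: 10:35 = 635 min from midnight
  after task 1 (70 min): 11:45
  after break (12 min): 11:57
  after task 2 (39 min): 12:36
  after break (18 min): 12:54
  after task 3 (79 min): 14:13
Total elapsed: 218 minutes
End time: 14:13

14:13


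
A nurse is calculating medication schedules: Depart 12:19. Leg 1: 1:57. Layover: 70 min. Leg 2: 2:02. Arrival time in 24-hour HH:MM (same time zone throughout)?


Depart: 12:19
Leg 1: +117 min -> 14:16
Layover: +70 min -> 15:26
Leg 2: +122 min -> 17:28
Total travel: 309 minutes = 5h 9m
Arrival: 17:28

17:28


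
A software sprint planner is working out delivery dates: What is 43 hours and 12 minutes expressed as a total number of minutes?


Hours: 43
Minutes: 12
Convert hours to minutes: 43 x 60 = 2580
Add remaining minutes: 2580 + 12 = 2592

2592


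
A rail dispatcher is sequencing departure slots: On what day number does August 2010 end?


Month: August
Year: 2010
August is a 31-day month
Total: 31 days

31


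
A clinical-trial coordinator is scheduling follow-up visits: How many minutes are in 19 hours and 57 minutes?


Hours: 19
Extra minutes: 57
Minutes per hour: 60
Hours to minutes: 19 x 60 = 1140
Total: 1140 + 57 = 1197

1197


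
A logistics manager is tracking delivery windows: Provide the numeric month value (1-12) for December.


Calendar month order:
11. November
12. December <--
December is month number 12

12


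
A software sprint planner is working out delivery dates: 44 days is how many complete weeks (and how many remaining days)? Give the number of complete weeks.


Total days: 44
Days per week: 7
Division: 44 / 7 = 6 remainder 2
Complete weeks: 6
Remaining days: 2

6


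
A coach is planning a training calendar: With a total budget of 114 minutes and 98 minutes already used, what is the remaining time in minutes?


Total budget: 114 minutes
Time used: 98 minutes
Remaining: 114 - 98 = 16 minutes
Percent used: 86.0%
Percent remaining: 14.0%

16


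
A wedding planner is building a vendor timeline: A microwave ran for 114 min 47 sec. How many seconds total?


Minutes: 114
Extra seconds: 47
Seconds per minute: 60
Minutes to seconds: 114 x 60 = 6840
Total: 6840 + 47 = 6887

6887


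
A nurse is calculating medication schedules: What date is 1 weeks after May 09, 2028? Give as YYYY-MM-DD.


Start: 2028-05-09
Weeks to add: 1
Convert to days: 1 x 7 = 7 days
Add 7 days to 2028-05-09
Result: 2028-05-16

2028-05-16


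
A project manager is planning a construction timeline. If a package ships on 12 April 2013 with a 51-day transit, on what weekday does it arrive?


Start: 2013-04-12 (Friday)
Step 1 - find target date: add 51 days
  2013-04-12 + 51 days = 2013-06-02
Step 2 - day of week:
  51 mod 7 = 2
  Friday + 2 days -> Sunday
Result: Sunday (2013-06-02)

Sunday


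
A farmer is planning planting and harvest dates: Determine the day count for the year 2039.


Year: 2039
Check leap year rules:
Divisible by 4? No
2039 is not a leap year
Days: 365

365


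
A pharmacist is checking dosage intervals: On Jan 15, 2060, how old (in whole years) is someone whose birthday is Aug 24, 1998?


Birth: 1998-08-24
Reference: 2060-01-15
Year difference: 2060 - 1998 = 62
Has birthday (08-24) occurred by 01-15? No
Birthday not yet reached this year -> subtract 1
Age in full years: 61

61


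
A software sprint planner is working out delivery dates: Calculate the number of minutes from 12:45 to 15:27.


Start time: 12:45 = 765 minutes from midnight
End time: 15:27 = 927 minutes from midnight
Difference: 927 - 765 = 162 minutes
That is 2 hours and 42 minutes

162


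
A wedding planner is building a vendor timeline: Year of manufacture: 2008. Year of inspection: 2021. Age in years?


Birth year: 2008
Current year: 2021
Age = current year - birth year
Age = 2021 - 2008 = 13

13


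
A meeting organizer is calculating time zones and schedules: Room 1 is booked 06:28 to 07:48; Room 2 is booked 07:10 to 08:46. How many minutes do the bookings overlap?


Interval A: [388, 468] minutes from midnight
Interval B: [430, 526] minutes from midnight
Overlap start = max(388, 430) = 430
Overlap end = min(468, 526) = 468
Overlap = 468 - 430 = 38 minutes

38
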